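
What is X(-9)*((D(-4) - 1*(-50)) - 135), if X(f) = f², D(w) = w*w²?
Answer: -12069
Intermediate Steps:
D(w) = w³
X(-9)*((D(-4) - 1*(-50)) - 135) = (-9)²*(((-4)³ - 1*(-50)) - 135) = 81*((-64 + 50) - 135) = 81*(-14 - 135) = 81*(-149) = -12069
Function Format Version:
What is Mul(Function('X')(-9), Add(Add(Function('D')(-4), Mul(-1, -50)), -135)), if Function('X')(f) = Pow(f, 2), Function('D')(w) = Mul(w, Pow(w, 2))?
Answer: -12069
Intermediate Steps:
Function('D')(w) = Pow(w, 3)
Mul(Function('X')(-9), Add(Add(Function('D')(-4), Mul(-1, -50)), -135)) = Mul(Pow(-9, 2), Add(Add(Pow(-4, 3), Mul(-1, -50)), -135)) = Mul(81, Add(Add(-64, 50), -135)) = Mul(81, Add(-14, -135)) = Mul(81, -149) = -12069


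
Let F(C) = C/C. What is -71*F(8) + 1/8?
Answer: -567/8 ≈ -70.875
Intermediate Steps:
F(C) = 1
-71*F(8) + 1/8 = -71*1 + 1/8 = -71 + 1/8 = -567/8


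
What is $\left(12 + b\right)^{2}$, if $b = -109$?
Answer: $9409$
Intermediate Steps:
$\left(12 + b\right)^{2} = \left(12 - 109\right)^{2} = \left(-97\right)^{2} = 9409$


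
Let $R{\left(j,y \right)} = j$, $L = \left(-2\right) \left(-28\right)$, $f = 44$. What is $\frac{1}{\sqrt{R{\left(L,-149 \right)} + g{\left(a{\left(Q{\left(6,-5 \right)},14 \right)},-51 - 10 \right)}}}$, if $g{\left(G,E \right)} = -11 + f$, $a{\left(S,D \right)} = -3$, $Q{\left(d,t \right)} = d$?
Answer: $\frac{\sqrt{89}}{89} \approx 0.106$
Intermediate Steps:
$L = 56$
$g{\left(G,E \right)} = 33$ ($g{\left(G,E \right)} = -11 + 44 = 33$)
$\frac{1}{\sqrt{R{\left(L,-149 \right)} + g{\left(a{\left(Q{\left(6,-5 \right)},14 \right)},-51 - 10 \right)}}} = \frac{1}{\sqrt{56 + 33}} = \frac{1}{\sqrt{89}} = \frac{\sqrt{89}}{89}$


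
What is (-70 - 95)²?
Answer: 27225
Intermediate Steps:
(-70 - 95)² = (-165)² = 27225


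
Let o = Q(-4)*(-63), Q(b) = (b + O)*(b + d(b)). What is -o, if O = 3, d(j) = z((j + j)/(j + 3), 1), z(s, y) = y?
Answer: 189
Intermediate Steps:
d(j) = 1
Q(b) = (1 + b)*(3 + b) (Q(b) = (b + 3)*(b + 1) = (3 + b)*(1 + b) = (1 + b)*(3 + b))
o = -189 (o = (3 + (-4)**2 + 4*(-4))*(-63) = (3 + 16 - 16)*(-63) = 3*(-63) = -189)
-o = -1*(-189) = 189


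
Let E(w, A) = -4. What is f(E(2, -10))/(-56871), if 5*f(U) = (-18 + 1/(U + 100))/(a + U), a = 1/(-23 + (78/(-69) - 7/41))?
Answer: -9893983/631998323640 ≈ -1.5655e-5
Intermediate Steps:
a = -943/22916 (a = 1/(-23 + (78*(-1/69) - 7*1/41)) = 1/(-23 + (-26/23 - 7/41)) = 1/(-23 - 1227/943) = 1/(-22916/943) = -943/22916 ≈ -0.041150)
f(U) = (-18 + 1/(100 + U))/(5*(-943/22916 + U)) (f(U) = ((-18 + 1/(U + 100))/(-943/22916 + U))/5 = ((-18 + 1/(100 + U))/(-943/22916 + U))/5 = (-18 + 1/(100 + U))/(5*(-943/22916 + U)))
f(E(2, -10))/(-56871) = (22916*(-1799 - 18*(-4))/(5*(-94300 + 22916*(-4)**2 + 2290657*(-4))))/(-56871) = (22916*(-1799 + 72)/(5*(-94300 + 22916*16 - 9162628)))*(-1/56871) = ((22916/5)*(-1727)/(-94300 + 366656 - 9162628))*(-1/56871) = ((22916/5)*(-1727)/(-8890272))*(-1/56871) = ((22916/5)*(-1/8890272)*(-1727))*(-1/56871) = (9893983/11112840)*(-1/56871) = -9893983/631998323640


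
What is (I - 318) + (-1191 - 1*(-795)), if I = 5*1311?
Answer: 5841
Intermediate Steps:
I = 6555
(I - 318) + (-1191 - 1*(-795)) = (6555 - 318) + (-1191 - 1*(-795)) = 6237 + (-1191 + 795) = 6237 - 396 = 5841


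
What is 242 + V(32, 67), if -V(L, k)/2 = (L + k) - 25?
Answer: 94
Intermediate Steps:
V(L, k) = 50 - 2*L - 2*k (V(L, k) = -2*((L + k) - 25) = -2*(-25 + L + k) = 50 - 2*L - 2*k)
242 + V(32, 67) = 242 + (50 - 2*32 - 2*67) = 242 + (50 - 64 - 134) = 242 - 148 = 94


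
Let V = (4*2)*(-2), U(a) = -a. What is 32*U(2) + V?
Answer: -80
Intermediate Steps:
V = -16 (V = 8*(-2) = -16)
32*U(2) + V = 32*(-1*2) - 16 = 32*(-2) - 16 = -64 - 16 = -80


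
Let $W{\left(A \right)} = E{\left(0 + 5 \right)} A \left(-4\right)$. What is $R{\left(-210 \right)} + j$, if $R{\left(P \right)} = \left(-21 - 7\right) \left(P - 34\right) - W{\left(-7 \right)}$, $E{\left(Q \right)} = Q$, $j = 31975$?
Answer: $38667$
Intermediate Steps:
$W{\left(A \right)} = - 20 A$ ($W{\left(A \right)} = \left(0 + 5\right) A \left(-4\right) = 5 A \left(-4\right) = - 20 A$)
$R{\left(P \right)} = 812 - 28 P$ ($R{\left(P \right)} = \left(-21 - 7\right) \left(P - 34\right) - \left(-20\right) \left(-7\right) = - 28 \left(-34 + P\right) - 140 = \left(952 - 28 P\right) - 140 = 812 - 28 P$)
$R{\left(-210 \right)} + j = \left(812 - -5880\right) + 31975 = \left(812 + 5880\right) + 31975 = 6692 + 31975 = 38667$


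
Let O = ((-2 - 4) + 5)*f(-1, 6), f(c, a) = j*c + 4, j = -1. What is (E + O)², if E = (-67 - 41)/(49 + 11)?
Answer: 1156/25 ≈ 46.240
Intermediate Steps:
E = -9/5 (E = -108/60 = -108*1/60 = -9/5 ≈ -1.8000)
f(c, a) = 4 - c (f(c, a) = -c + 4 = 4 - c)
O = -5 (O = ((-2 - 4) + 5)*(4 - 1*(-1)) = (-6 + 5)*(4 + 1) = -1*5 = -5)
(E + O)² = (-9/5 - 5)² = (-34/5)² = 1156/25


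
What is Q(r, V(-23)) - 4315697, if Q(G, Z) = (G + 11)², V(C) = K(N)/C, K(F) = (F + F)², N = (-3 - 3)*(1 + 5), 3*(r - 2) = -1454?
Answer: -36839048/9 ≈ -4.0932e+6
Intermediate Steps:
r = -1448/3 (r = 2 + (⅓)*(-1454) = 2 - 1454/3 = -1448/3 ≈ -482.67)
N = -36 (N = -6*6 = -36)
K(F) = 4*F² (K(F) = (2*F)² = 4*F²)
V(C) = 5184/C (V(C) = (4*(-36)²)/C = (4*1296)/C = 5184/C)
Q(G, Z) = (11 + G)²
Q(r, V(-23)) - 4315697 = (11 - 1448/3)² - 4315697 = (-1415/3)² - 4315697 = 2002225/9 - 4315697 = -36839048/9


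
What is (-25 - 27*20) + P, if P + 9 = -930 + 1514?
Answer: 10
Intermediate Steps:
P = 575 (P = -9 + (-930 + 1514) = -9 + 584 = 575)
(-25 - 27*20) + P = (-25 - 27*20) + 575 = (-25 - 540) + 575 = -565 + 575 = 10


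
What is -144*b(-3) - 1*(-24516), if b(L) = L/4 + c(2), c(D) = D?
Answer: 24336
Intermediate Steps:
b(L) = 2 + L/4 (b(L) = L/4 + 2 = 2 + L/4)
-144*b(-3) - 1*(-24516) = -144*(2 + (1/4)*(-3)) - 1*(-24516) = -144*(2 - 3/4) + 24516 = -144*5/4 + 24516 = -180 + 24516 = 24336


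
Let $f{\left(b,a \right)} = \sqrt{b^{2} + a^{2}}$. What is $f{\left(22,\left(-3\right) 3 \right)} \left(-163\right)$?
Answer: $- 163 \sqrt{565} \approx -3874.5$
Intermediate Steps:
$f{\left(b,a \right)} = \sqrt{a^{2} + b^{2}}$
$f{\left(22,\left(-3\right) 3 \right)} \left(-163\right) = \sqrt{\left(\left(-3\right) 3\right)^{2} + 22^{2}} \left(-163\right) = \sqrt{\left(-9\right)^{2} + 484} \left(-163\right) = \sqrt{81 + 484} \left(-163\right) = \sqrt{565} \left(-163\right) = - 163 \sqrt{565}$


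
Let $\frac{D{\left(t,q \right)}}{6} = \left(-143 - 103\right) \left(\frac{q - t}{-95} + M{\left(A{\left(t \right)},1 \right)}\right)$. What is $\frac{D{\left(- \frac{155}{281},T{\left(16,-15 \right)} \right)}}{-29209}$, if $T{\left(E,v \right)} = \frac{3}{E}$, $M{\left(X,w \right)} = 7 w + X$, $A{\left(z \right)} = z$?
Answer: $\frac{1015088373}{3118937020} \approx 0.32546$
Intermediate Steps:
$M{\left(X,w \right)} = X + 7 w$
$D{\left(t,q \right)} = -10332 - \frac{141696 t}{95} + \frac{1476 q}{95}$ ($D{\left(t,q \right)} = 6 \left(-143 - 103\right) \left(\frac{q - t}{-95} + \left(t + 7 \cdot 1\right)\right) = 6 \left(- 246 \left(\left(q - t\right) \left(- \frac{1}{95}\right) + \left(t + 7\right)\right)\right) = 6 \left(- 246 \left(\left(- \frac{q}{95} + \frac{t}{95}\right) + \left(7 + t\right)\right)\right) = 6 \left(- 246 \left(7 - \frac{q}{95} + \frac{96 t}{95}\right)\right) = 6 \left(-1722 - \frac{23616 t}{95} + \frac{246 q}{95}\right) = -10332 - \frac{141696 t}{95} + \frac{1476 q}{95}$)
$\frac{D{\left(- \frac{155}{281},T{\left(16,-15 \right)} \right)}}{-29209} = \frac{-10332 - \frac{141696 \left(- \frac{155}{281}\right)}{95} + \frac{1476 \cdot \frac{3}{16}}{95}}{-29209} = \left(-10332 - \frac{141696 \left(\left(-155\right) \frac{1}{281}\right)}{95} + \frac{1476 \cdot 3 \cdot \frac{1}{16}}{95}\right) \left(- \frac{1}{29209}\right) = \left(-10332 - - \frac{4392576}{5339} + \frac{1476}{95} \cdot \frac{3}{16}\right) \left(- \frac{1}{29209}\right) = \left(-10332 + \frac{4392576}{5339} + \frac{1107}{380}\right) \left(- \frac{1}{29209}\right) = \left(- \frac{1015088373}{106780}\right) \left(- \frac{1}{29209}\right) = \frac{1015088373}{3118937020}$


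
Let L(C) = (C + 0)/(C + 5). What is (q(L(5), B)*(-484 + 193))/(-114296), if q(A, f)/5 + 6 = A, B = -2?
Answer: -16005/228592 ≈ -0.070016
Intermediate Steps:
L(C) = C/(5 + C)
q(A, f) = -30 + 5*A
(q(L(5), B)*(-484 + 193))/(-114296) = ((-30 + 5*(5/(5 + 5)))*(-484 + 193))/(-114296) = ((-30 + 5*(5/10))*(-291))*(-1/114296) = ((-30 + 5*(5*(⅒)))*(-291))*(-1/114296) = ((-30 + 5*(½))*(-291))*(-1/114296) = ((-30 + 5/2)*(-291))*(-1/114296) = -55/2*(-291)*(-1/114296) = (16005/2)*(-1/114296) = -16005/228592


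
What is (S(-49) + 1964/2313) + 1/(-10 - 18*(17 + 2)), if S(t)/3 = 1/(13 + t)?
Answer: 621167/814176 ≈ 0.76294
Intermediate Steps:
S(t) = 3/(13 + t)
(S(-49) + 1964/2313) + 1/(-10 - 18*(17 + 2)) = (3/(13 - 49) + 1964/2313) + 1/(-10 - 18*(17 + 2)) = (3/(-36) + 1964*(1/2313)) + 1/(-10 - 18*19) = (3*(-1/36) + 1964/2313) + 1/(-10 - 342) = (-1/12 + 1964/2313) + 1/(-352) = 7085/9252 - 1/352 = 621167/814176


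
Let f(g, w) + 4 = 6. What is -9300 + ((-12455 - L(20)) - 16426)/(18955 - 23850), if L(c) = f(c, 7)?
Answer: -45494617/4895 ≈ -9294.1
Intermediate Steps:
f(g, w) = 2 (f(g, w) = -4 + 6 = 2)
L(c) = 2
-9300 + ((-12455 - L(20)) - 16426)/(18955 - 23850) = -9300 + ((-12455 - 1*2) - 16426)/(18955 - 23850) = -9300 + ((-12455 - 2) - 16426)/(-4895) = -9300 + (-12457 - 16426)*(-1/4895) = -9300 - 28883*(-1/4895) = -9300 + 28883/4895 = -45494617/4895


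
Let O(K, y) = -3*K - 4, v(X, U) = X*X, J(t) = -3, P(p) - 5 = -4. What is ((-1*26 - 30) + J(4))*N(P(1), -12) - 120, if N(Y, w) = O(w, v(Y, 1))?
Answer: -2008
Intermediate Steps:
P(p) = 1 (P(p) = 5 - 4 = 1)
v(X, U) = X**2
O(K, y) = -4 - 3*K
N(Y, w) = -4 - 3*w
((-1*26 - 30) + J(4))*N(P(1), -12) - 120 = ((-1*26 - 30) - 3)*(-4 - 3*(-12)) - 120 = ((-26 - 30) - 3)*(-4 + 36) - 120 = (-56 - 3)*32 - 120 = -59*32 - 120 = -1888 - 120 = -2008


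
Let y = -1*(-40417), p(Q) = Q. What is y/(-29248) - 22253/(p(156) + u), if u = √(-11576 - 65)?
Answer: (-40417*√11641 + 657160796*I)/(29248*(√11641 - 156*I)) ≈ -97.873 + 66.736*I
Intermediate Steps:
u = I*√11641 (u = √(-11641) = I*√11641 ≈ 107.89*I)
y = 40417
y/(-29248) - 22253/(p(156) + u) = 40417/(-29248) - 22253/(156 + I*√11641) = 40417*(-1/29248) - 22253/(156 + I*√11641) = -40417/29248 - 22253/(156 + I*√11641)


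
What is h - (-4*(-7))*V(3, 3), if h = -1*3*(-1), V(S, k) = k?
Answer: -81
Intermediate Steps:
h = 3 (h = -3*(-1) = 3)
h - (-4*(-7))*V(3, 3) = 3 - (-4*(-7))*3 = 3 - 28*3 = 3 - 1*84 = 3 - 84 = -81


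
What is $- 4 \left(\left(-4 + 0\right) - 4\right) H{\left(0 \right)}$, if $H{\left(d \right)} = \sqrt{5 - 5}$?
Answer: $0$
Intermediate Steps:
$H{\left(d \right)} = 0$ ($H{\left(d \right)} = \sqrt{0} = 0$)
$- 4 \left(\left(-4 + 0\right) - 4\right) H{\left(0 \right)} = - 4 \left(\left(-4 + 0\right) - 4\right) 0 = - 4 \left(-4 - 4\right) 0 = \left(-4\right) \left(-8\right) 0 = 32 \cdot 0 = 0$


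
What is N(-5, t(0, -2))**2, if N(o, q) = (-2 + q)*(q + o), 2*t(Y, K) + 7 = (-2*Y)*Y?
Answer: 34969/16 ≈ 2185.6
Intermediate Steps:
t(Y, K) = -7/2 - Y**2 (t(Y, K) = -7/2 + ((-2*Y)*Y)/2 = -7/2 + (-2*Y**2)/2 = -7/2 - Y**2)
N(o, q) = (-2 + q)*(o + q)
N(-5, t(0, -2))**2 = ((-7/2 - 1*0**2)**2 - 2*(-5) - 2*(-7/2 - 1*0**2) - 5*(-7/2 - 1*0**2))**2 = ((-7/2 - 1*0)**2 + 10 - 2*(-7/2 - 1*0) - 5*(-7/2 - 1*0))**2 = ((-7/2 + 0)**2 + 10 - 2*(-7/2 + 0) - 5*(-7/2 + 0))**2 = ((-7/2)**2 + 10 - 2*(-7/2) - 5*(-7/2))**2 = (49/4 + 10 + 7 + 35/2)**2 = (187/4)**2 = 34969/16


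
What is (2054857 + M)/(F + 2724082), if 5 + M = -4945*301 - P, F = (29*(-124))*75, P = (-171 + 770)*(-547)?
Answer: 447030/1227191 ≈ 0.36427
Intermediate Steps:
P = -327653 (P = 599*(-547) = -327653)
F = -269700 (F = -3596*75 = -269700)
M = -1160797 (M = -5 + (-4945*301 - 1*(-327653)) = -5 + (-1488445 + 327653) = -5 - 1160792 = -1160797)
(2054857 + M)/(F + 2724082) = (2054857 - 1160797)/(-269700 + 2724082) = 894060/2454382 = 894060*(1/2454382) = 447030/1227191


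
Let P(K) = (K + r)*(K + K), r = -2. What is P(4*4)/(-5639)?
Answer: -448/5639 ≈ -0.079447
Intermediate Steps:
P(K) = 2*K*(-2 + K) (P(K) = (K - 2)*(K + K) = (-2 + K)*(2*K) = 2*K*(-2 + K))
P(4*4)/(-5639) = (2*(4*4)*(-2 + 4*4))/(-5639) = (2*16*(-2 + 16))*(-1/5639) = (2*16*14)*(-1/5639) = 448*(-1/5639) = -448/5639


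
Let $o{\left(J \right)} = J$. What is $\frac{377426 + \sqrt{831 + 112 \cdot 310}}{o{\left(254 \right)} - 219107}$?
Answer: $- \frac{377426}{218853} - \frac{\sqrt{35551}}{218853} \approx -1.7254$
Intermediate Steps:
$\frac{377426 + \sqrt{831 + 112 \cdot 310}}{o{\left(254 \right)} - 219107} = \frac{377426 + \sqrt{831 + 112 \cdot 310}}{254 - 219107} = \frac{377426 + \sqrt{831 + 34720}}{254 - 219107} = \frac{377426 + \sqrt{35551}}{-218853} = \left(377426 + \sqrt{35551}\right) \left(- \frac{1}{218853}\right) = - \frac{377426}{218853} - \frac{\sqrt{35551}}{218853}$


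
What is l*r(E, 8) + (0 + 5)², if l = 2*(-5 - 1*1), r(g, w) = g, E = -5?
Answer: 85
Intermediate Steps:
l = -12 (l = 2*(-5 - 1) = 2*(-6) = -12)
l*r(E, 8) + (0 + 5)² = -12*(-5) + (0 + 5)² = 60 + 5² = 60 + 25 = 85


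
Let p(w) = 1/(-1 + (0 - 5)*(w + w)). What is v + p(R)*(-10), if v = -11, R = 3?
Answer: -331/31 ≈ -10.677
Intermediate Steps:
p(w) = 1/(-1 - 10*w)
v + p(R)*(-10) = -11 - 1/(1 + 10*3)*(-10) = -11 - 1/(1 + 30)*(-10) = -11 - 1/31*(-10) = -11 + 10/31 = -331/31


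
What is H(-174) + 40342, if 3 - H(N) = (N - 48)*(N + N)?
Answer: -36911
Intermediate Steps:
H(N) = 3 - 2*N*(-48 + N) (H(N) = 3 - (N - 48)*(N + N) = 3 - (-48 + N)*2*N = 3 - 2*N*(-48 + N))
H(-174) + 40342 = (3 - 2*(-174)**2 + 96*(-174)) + 40342 = (3 - 2*30276 - 16704) + 40342 = (3 - 60552 - 16704) + 40342 = -77253 + 40342 = -36911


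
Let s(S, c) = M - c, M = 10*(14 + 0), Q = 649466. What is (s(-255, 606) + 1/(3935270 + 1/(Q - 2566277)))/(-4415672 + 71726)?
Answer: 3515116670052743/32767118040204841674 ≈ 0.00010728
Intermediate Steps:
M = 140 (M = 10*14 = 140)
s(S, c) = 140 - c
(s(-255, 606) + 1/(3935270 + 1/(Q - 2566277)))/(-4415672 + 71726) = ((140 - 1*606) + 1/(3935270 + 1/(649466 - 2566277)))/(-4415672 + 71726) = ((140 - 606) + 1/(3935270 + 1/(-1916811)))/(-4343946) = (-466 + 1/(3935270 - 1/1916811))*(-1/4343946) = (-466 + 1/(7543168823969/1916811))*(-1/4343946) = (-466 + 1916811/7543168823969)*(-1/4343946) = -3515116670052743/7543168823969*(-1/4343946) = 3515116670052743/32767118040204841674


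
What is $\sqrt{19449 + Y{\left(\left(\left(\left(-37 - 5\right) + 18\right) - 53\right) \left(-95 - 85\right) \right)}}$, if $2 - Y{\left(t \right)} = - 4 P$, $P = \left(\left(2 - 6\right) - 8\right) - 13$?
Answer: $\sqrt{19351} \approx 139.11$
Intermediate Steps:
$P = -25$ ($P = \left(-4 - 8\right) - 13 = -12 - 13 = -25$)
$Y{\left(t \right)} = -98$ ($Y{\left(t \right)} = 2 - \left(-4\right) \left(-25\right) = 2 - 100 = -98$)
$\sqrt{19449 + Y{\left(\left(\left(\left(-37 - 5\right) + 18\right) - 53\right) \left(-95 - 85\right) \right)}} = \sqrt{19449 - 98} = \sqrt{19351}$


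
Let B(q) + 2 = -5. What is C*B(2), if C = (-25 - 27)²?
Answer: -18928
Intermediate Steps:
B(q) = -7 (B(q) = -2 - 5 = -7)
C = 2704 (C = (-52)² = 2704)
C*B(2) = 2704*(-7) = -18928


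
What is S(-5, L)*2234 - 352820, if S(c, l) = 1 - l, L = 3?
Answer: -357288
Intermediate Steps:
S(-5, L)*2234 - 352820 = (1 - 1*3)*2234 - 352820 = (1 - 3)*2234 - 352820 = -2*2234 - 352820 = -4468 - 352820 = -357288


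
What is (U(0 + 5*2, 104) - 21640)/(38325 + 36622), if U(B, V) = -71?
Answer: -21711/74947 ≈ -0.28968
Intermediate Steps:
(U(0 + 5*2, 104) - 21640)/(38325 + 36622) = (-71 - 21640)/(38325 + 36622) = -21711/74947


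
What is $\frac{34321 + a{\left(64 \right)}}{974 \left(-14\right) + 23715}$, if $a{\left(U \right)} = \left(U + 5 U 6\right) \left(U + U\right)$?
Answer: $\frac{288273}{10079} \approx 28.601$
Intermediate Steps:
$a{\left(U \right)} = 62 U^{2}$ ($a{\left(U \right)} = \left(U + 30 U\right) 2 U = 31 U 2 U = 62 U^{2}$)
$\frac{34321 + a{\left(64 \right)}}{974 \left(-14\right) + 23715} = \frac{34321 + 62 \cdot 64^{2}}{974 \left(-14\right) + 23715} = \frac{34321 + 62 \cdot 4096}{-13636 + 23715} = \frac{34321 + 253952}{10079} = 288273 \cdot \frac{1}{10079} = \frac{288273}{10079}$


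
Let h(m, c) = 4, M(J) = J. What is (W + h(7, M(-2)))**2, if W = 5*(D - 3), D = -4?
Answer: 961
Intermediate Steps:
W = -35 (W = 5*(-4 - 3) = 5*(-7) = -35)
(W + h(7, M(-2)))**2 = (-35 + 4)**2 = (-31)**2 = 961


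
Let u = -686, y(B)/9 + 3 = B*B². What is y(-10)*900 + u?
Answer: -8124986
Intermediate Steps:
y(B) = -27 + 9*B³ (y(B) = -27 + 9*(B*B²) = -27 + 9*B³)
y(-10)*900 + u = (-27 + 9*(-10)³)*900 - 686 = (-27 + 9*(-1000))*900 - 686 = (-27 - 9000)*900 - 686 = -9027*900 - 686 = -8124300 - 686 = -8124986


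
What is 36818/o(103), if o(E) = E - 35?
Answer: 18409/34 ≈ 541.44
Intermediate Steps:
o(E) = -35 + E
36818/o(103) = 36818/(-35 + 103) = 36818/68 = 36818*(1/68) = 18409/34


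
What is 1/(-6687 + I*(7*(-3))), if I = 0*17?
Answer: -1/6687 ≈ -0.00014954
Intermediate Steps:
I = 0
1/(-6687 + I*(7*(-3))) = 1/(-6687 + 0*(7*(-3))) = 1/(-6687 + 0*(-21)) = 1/(-6687 + 0) = 1/(-6687) = -1/6687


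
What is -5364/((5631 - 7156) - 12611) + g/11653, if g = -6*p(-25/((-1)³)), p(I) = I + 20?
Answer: 4890831/13727234 ≈ 0.35629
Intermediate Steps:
p(I) = 20 + I
g = -270 (g = -6*(20 - 25/((-1)³)) = -6*(20 - 25/(-1)) = -6*(20 - 25*(-1)) = -6*(20 + 25) = -6*45 = -270)
-5364/((5631 - 7156) - 12611) + g/11653 = -5364/((5631 - 7156) - 12611) - 270/11653 = -5364/(-1525 - 12611) - 270*1/11653 = -5364/(-14136) - 270/11653 = -5364*(-1/14136) - 270/11653 = 447/1178 - 270/11653 = 4890831/13727234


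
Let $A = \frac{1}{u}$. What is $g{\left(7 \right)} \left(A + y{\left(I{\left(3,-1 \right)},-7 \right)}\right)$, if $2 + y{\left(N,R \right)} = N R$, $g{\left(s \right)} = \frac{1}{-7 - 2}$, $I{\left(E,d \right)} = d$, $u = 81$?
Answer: $- \frac{406}{729} \approx -0.55693$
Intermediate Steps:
$g{\left(s \right)} = - \frac{1}{9}$ ($g{\left(s \right)} = \frac{1}{-9} = - \frac{1}{9}$)
$y{\left(N,R \right)} = -2 + N R$
$A = \frac{1}{81} \approx 0.012346$
$g{\left(7 \right)} \left(A + y{\left(I{\left(3,-1 \right)},-7 \right)}\right) = - \frac{\frac{1}{81} - -5}{9} = - \frac{\frac{1}{81} + \left(-2 + 7\right)}{9} = - \frac{\frac{1}{81} + 5}{9} = \left(- \frac{1}{9}\right) \frac{406}{81} = - \frac{406}{729}$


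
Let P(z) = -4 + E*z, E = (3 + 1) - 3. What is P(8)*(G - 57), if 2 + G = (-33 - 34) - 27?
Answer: -612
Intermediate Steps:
G = -96 (G = -2 + ((-33 - 34) - 27) = -2 + (-67 - 27) = -2 - 94 = -96)
E = 1 (E = 4 - 3 = 1)
P(z) = -4 + z (P(z) = -4 + 1*z = -4 + z)
P(8)*(G - 57) = (-4 + 8)*(-96 - 57) = 4*(-153) = -612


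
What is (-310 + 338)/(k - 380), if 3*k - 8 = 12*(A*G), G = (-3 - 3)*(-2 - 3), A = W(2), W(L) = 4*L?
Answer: 21/437 ≈ 0.048055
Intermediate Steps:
A = 8 (A = 4*2 = 8)
G = 30 (G = -6*(-5) = 30)
k = 2888/3 (k = 8/3 + (12*(8*30))/3 = 8/3 + (12*240)/3 = 8/3 + (⅓)*2880 = 8/3 + 960 = 2888/3 ≈ 962.67)
(-310 + 338)/(k - 380) = (-310 + 338)/(2888/3 - 380) = 28/(1748/3) = 28*(3/1748) = 21/437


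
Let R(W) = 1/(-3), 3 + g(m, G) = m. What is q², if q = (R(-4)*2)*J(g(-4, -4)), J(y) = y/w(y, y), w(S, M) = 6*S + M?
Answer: 4/441 ≈ 0.0090703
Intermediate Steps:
w(S, M) = M + 6*S
g(m, G) = -3 + m
R(W) = -⅓
J(y) = ⅐ (J(y) = y/(y + 6*y) = y/((7*y)) = y*(1/(7*y)) = ⅐)
q = -2/21 (q = -⅓*2*(⅐) = -⅔*⅐ = -2/21 ≈ -0.095238)
q² = (-2/21)² = 4/441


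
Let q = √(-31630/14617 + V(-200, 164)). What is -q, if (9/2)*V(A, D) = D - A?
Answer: -√151381048202/43851 ≈ -8.8727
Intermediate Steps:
V(A, D) = -2*A/9 + 2*D/9 (V(A, D) = 2*(D - A)/9 = -2*A/9 + 2*D/9)
q = √151381048202/43851 (q = √(-31630/14617 + (-2/9*(-200) + (2/9)*164)) = √(-31630*1/14617 + (400/9 + 328/9)) = √(-31630/14617 + 728/9) = √(10356506/131553) = √151381048202/43851 ≈ 8.8727)
-q = -√151381048202/43851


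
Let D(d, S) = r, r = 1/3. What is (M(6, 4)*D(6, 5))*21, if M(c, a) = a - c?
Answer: -14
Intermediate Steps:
r = ⅓ ≈ 0.33333
D(d, S) = ⅓
(M(6, 4)*D(6, 5))*21 = ((4 - 1*6)*(⅓))*21 = ((4 - 6)*(⅓))*21 = -2*⅓*21 = -⅔*21 = -14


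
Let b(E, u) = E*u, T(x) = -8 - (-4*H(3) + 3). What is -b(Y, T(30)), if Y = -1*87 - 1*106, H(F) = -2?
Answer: -3667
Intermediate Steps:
Y = -193 (Y = -87 - 106 = -193)
T(x) = -19 (T(x) = -8 - (-4*(-2) + 3) = -8 - (8 + 3) = -8 - 1*11 = -8 - 11 = -19)
-b(Y, T(30)) = -(-193)*(-19) = -1*3667 = -3667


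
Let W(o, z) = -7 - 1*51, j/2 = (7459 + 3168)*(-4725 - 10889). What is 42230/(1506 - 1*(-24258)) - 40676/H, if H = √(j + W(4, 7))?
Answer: 21115/12882 + 20338*I*√331860014/165930007 ≈ 1.6391 + 2.2329*I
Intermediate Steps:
j = -331859956 (j = 2*((7459 + 3168)*(-4725 - 10889)) = 2*(10627*(-15614)) = 2*(-165929978) = -331859956)
W(o, z) = -58 (W(o, z) = -7 - 51 = -58)
H = I*√331860014 (H = √(-331859956 - 58) = √(-331860014) = I*√331860014 ≈ 18217.0*I)
42230/(1506 - 1*(-24258)) - 40676/H = 42230/(1506 - 1*(-24258)) - 40676*(-I*√331860014/331860014) = 42230/(1506 + 24258) - (-20338)*I*√331860014/165930007 = 42230/25764 + 20338*I*√331860014/165930007 = 42230*(1/25764) + 20338*I*√331860014/165930007 = 21115/12882 + 20338*I*√331860014/165930007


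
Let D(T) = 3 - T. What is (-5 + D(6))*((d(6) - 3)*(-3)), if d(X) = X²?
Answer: 792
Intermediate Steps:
(-5 + D(6))*((d(6) - 3)*(-3)) = (-5 + (3 - 1*6))*((6² - 3)*(-3)) = (-5 + (3 - 6))*((36 - 3)*(-3)) = (-5 - 3)*(33*(-3)) = -8*(-99) = 792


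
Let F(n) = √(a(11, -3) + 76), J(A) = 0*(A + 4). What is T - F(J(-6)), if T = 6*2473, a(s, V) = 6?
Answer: 14838 - √82 ≈ 14829.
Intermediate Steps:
J(A) = 0 (J(A) = 0*(4 + A) = 0)
F(n) = √82 (F(n) = √(6 + 76) = √82)
T = 14838
T - F(J(-6)) = 14838 - √82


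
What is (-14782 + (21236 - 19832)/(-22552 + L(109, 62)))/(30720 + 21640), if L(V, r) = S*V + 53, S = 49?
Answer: -288217/1020901 ≈ -0.28232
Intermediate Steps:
L(V, r) = 53 + 49*V (L(V, r) = 49*V + 53 = 53 + 49*V)
(-14782 + (21236 - 19832)/(-22552 + L(109, 62)))/(30720 + 21640) = (-14782 + (21236 - 19832)/(-22552 + (53 + 49*109)))/(30720 + 21640) = (-14782 + 1404/(-22552 + (53 + 5341)))/52360 = (-14782 + 1404/(-22552 + 5394))*(1/52360) = (-14782 + 1404/(-17158))*(1/52360) = (-14782 + 1404*(-1/17158))*(1/52360) = (-14782 - 702/8579)*(1/52360) = -126815480/8579*1/52360 = -288217/1020901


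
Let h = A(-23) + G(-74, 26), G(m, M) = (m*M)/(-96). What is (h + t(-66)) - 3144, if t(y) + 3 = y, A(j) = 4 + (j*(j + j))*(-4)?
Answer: -178103/24 ≈ -7421.0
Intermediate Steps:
G(m, M) = -M*m/96 (G(m, M) = (M*m)*(-1/96) = -M*m/96)
A(j) = 4 - 8*j² (A(j) = 4 + (j*(2*j))*(-4) = 4 + (2*j²)*(-4) = 4 - 8*j²)
t(y) = -3 + y
h = -100991/24 (h = (4 - 8*(-23)²) - 1/96*26*(-74) = (4 - 8*529) + 481/24 = (4 - 4232) + 481/24 = -4228 + 481/24 = -100991/24 ≈ -4208.0)
(h + t(-66)) - 3144 = (-100991/24 + (-3 - 66)) - 3144 = (-100991/24 - 69) - 3144 = -102647/24 - 3144 = -178103/24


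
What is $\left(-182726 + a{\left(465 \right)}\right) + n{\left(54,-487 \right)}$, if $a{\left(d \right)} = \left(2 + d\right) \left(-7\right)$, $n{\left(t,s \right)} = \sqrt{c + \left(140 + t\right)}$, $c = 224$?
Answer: $-185995 + \sqrt{418} \approx -1.8597 \cdot 10^{5}$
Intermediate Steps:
$n{\left(t,s \right)} = \sqrt{364 + t}$ ($n{\left(t,s \right)} = \sqrt{224 + \left(140 + t\right)} = \sqrt{364 + t}$)
$a{\left(d \right)} = -14 - 7 d$
$\left(-182726 + a{\left(465 \right)}\right) + n{\left(54,-487 \right)} = \left(-182726 - 3269\right) + \sqrt{364 + 54} = \left(-182726 - 3269\right) + \sqrt{418} = -185995 + \sqrt{418}$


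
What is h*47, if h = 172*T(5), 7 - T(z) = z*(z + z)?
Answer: -347612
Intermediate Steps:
T(z) = 7 - 2*z**2 (T(z) = 7 - z*(z + z) = 7 - z*2*z = 7 - 2*z**2)
h = -7396 (h = 172*(7 - 2*5**2) = 172*(7 - 2*25) = 172*(7 - 50) = 172*(-43) = -7396)
h*47 = -7396*47 = -347612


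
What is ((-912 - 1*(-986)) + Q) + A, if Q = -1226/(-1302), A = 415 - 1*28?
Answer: 300724/651 ≈ 461.94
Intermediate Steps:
A = 387 (A = 415 - 28 = 387)
Q = 613/651 (Q = -1226*(-1/1302) = 613/651 ≈ 0.94163)
((-912 - 1*(-986)) + Q) + A = ((-912 - 1*(-986)) + 613/651) + 387 = ((-912 + 986) + 613/651) + 387 = (74 + 613/651) + 387 = 48787/651 + 387 = 300724/651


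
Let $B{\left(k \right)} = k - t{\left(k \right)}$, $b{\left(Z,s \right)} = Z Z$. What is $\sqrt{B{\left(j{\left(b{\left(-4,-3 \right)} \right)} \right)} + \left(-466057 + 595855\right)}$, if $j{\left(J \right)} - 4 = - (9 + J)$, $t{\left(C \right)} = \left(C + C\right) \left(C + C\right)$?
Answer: $\sqrt{128013} \approx 357.79$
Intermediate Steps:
$t{\left(C \right)} = 4 C^{2}$ ($t{\left(C \right)} = 2 C 2 C = 4 C^{2}$)
$b{\left(Z,s \right)} = Z^{2}$
$j{\left(J \right)} = -5 - J$ ($j{\left(J \right)} = 4 - \left(9 + J\right) = -5 - J$)
$B{\left(k \right)} = k - 4 k^{2}$
$\sqrt{B{\left(j{\left(b{\left(-4,-3 \right)} \right)} \right)} + \left(-466057 + 595855\right)} = \sqrt{\left(-5 - \left(-4\right)^{2}\right) \left(1 - 4 \left(-5 - \left(-4\right)^{2}\right)\right) + \left(-466057 + 595855\right)} = \sqrt{\left(-5 - 16\right) \left(1 - 4 \left(-5 - 16\right)\right) + 129798} = \sqrt{- 21 \left(1 - -84\right) + 129798} = \sqrt{- 21 \left(1 + 84\right) + 129798} = \sqrt{\left(-21\right) 85 + 129798} = \sqrt{-1785 + 129798} = \sqrt{128013}$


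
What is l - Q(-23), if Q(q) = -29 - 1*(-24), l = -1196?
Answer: -1191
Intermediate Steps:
Q(q) = -5 (Q(q) = -29 + 24 = -5)
l - Q(-23) = -1196 - 1*(-5) = -1196 + 5 = -1191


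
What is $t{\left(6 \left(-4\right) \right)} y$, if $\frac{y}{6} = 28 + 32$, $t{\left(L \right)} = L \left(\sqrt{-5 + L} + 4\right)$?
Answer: $-34560 - 8640 i \sqrt{29} \approx -34560.0 - 46528.0 i$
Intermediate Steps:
$t{\left(L \right)} = L \left(4 + \sqrt{-5 + L}\right)$
$y = 360$ ($y = 6 \left(28 + 32\right) = 6 \cdot 60 = 360$)
$t{\left(6 \left(-4\right) \right)} y = 6 \left(-4\right) \left(4 + \sqrt{-5 + 6 \left(-4\right)}\right) 360 = - 24 \left(4 + \sqrt{-5 - 24}\right) 360 = - 24 \left(4 + \sqrt{-29}\right) 360 = - 24 \left(4 + i \sqrt{29}\right) 360 = \left(-96 - 24 i \sqrt{29}\right) 360 = -34560 - 8640 i \sqrt{29}$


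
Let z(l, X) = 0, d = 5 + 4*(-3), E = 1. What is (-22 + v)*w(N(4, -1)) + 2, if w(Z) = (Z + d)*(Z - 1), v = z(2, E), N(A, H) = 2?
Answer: 112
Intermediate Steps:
d = -7 (d = 5 - 12 = -7)
v = 0
w(Z) = (-1 + Z)*(-7 + Z) (w(Z) = (Z - 7)*(Z - 1) = (-7 + Z)*(-1 + Z) = (-1 + Z)*(-7 + Z))
(-22 + v)*w(N(4, -1)) + 2 = (-22 + 0)*(7 + 2² - 8*2) + 2 = -22*(7 + 4 - 16) + 2 = -22*(-5) + 2 = 110 + 2 = 112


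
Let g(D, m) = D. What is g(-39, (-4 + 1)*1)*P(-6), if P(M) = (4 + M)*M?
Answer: -468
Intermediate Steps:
P(M) = M*(4 + M)
g(-39, (-4 + 1)*1)*P(-6) = -(-234)*(4 - 6) = -(-234)*(-2) = -39*12 = -468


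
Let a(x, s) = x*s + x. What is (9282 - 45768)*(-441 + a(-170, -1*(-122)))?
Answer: 779012586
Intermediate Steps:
a(x, s) = x + s*x (a(x, s) = s*x + x = x + s*x)
(9282 - 45768)*(-441 + a(-170, -1*(-122))) = (9282 - 45768)*(-441 - 170*(1 - 1*(-122))) = -36486*(-441 - 170*(1 + 122)) = -36486*(-441 - 170*123) = -36486*(-441 - 20910) = -36486*(-21351) = 779012586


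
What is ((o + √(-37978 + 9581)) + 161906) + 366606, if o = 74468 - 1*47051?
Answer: 555929 + I*√28397 ≈ 5.5593e+5 + 168.51*I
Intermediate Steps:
o = 27417 (o = 74468 - 47051 = 27417)
((o + √(-37978 + 9581)) + 161906) + 366606 = ((27417 + √(-37978 + 9581)) + 161906) + 366606 = ((27417 + √(-28397)) + 161906) + 366606 = ((27417 + I*√28397) + 161906) + 366606 = (189323 + I*√28397) + 366606 = 555929 + I*√28397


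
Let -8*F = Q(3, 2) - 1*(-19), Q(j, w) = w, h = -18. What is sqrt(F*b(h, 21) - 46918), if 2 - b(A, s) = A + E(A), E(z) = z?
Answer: I*sqrt(188071)/2 ≈ 216.84*I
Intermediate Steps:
F = -21/8 (F = -(2 - 1*(-19))/8 = -(2 + 19)/8 = -1/8*21 = -21/8 ≈ -2.6250)
b(A, s) = 2 - 2*A (b(A, s) = 2 - (A + A) = 2 - 2*A)
sqrt(F*b(h, 21) - 46918) = sqrt(-21*(2 - 2*(-18))/8 - 46918) = sqrt(-21*(2 + 36)/8 - 46918) = sqrt(-21/8*38 - 46918) = sqrt(-399/4 - 46918) = sqrt(-188071/4) = I*sqrt(188071)/2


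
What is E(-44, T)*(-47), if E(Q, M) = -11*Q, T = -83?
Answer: -22748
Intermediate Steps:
E(-44, T)*(-47) = -11*(-44)*(-47) = 484*(-47) = -22748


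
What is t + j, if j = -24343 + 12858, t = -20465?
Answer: -31950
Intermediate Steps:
j = -11485
t + j = -20465 - 11485 = -31950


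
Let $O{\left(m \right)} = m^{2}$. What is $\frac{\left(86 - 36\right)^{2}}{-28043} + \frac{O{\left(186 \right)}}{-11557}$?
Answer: $- \frac{999068128}{324092951} \approx -3.0827$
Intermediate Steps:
$\frac{\left(86 - 36\right)^{2}}{-28043} + \frac{O{\left(186 \right)}}{-11557} = \frac{\left(86 - 36\right)^{2}}{-28043} + \frac{186^{2}}{-11557} = 50^{2} \left(- \frac{1}{28043}\right) + 34596 \left(- \frac{1}{11557}\right) = 2500 \left(- \frac{1}{28043}\right) - \frac{34596}{11557} = - \frac{2500}{28043} - \frac{34596}{11557} = - \frac{999068128}{324092951}$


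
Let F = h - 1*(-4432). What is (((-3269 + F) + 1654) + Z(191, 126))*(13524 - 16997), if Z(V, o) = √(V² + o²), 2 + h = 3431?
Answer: -21692358 - 3473*√52357 ≈ -2.2487e+7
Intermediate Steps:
h = 3429 (h = -2 + 3431 = 3429)
F = 7861 (F = 3429 - 1*(-4432) = 3429 + 4432 = 7861)
(((-3269 + F) + 1654) + Z(191, 126))*(13524 - 16997) = (((-3269 + 7861) + 1654) + √(191² + 126²))*(13524 - 16997) = ((4592 + 1654) + √(36481 + 15876))*(-3473) = (6246 + √52357)*(-3473) = -21692358 - 3473*√52357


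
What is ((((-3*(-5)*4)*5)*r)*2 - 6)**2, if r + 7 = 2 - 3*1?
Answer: 23097636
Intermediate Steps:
r = -8 (r = -7 + (2 - 3*1) = -7 + (2 - 3) = -7 - 1 = -8)
((((-3*(-5)*4)*5)*r)*2 - 6)**2 = ((((-3*(-5)*4)*5)*(-8))*2 - 6)**2 = ((((15*4)*5)*(-8))*2 - 6)**2 = (((60*5)*(-8))*2 - 6)**2 = ((300*(-8))*2 - 6)**2 = (-2400*2 - 6)**2 = (-4800 - 6)**2 = (-4806)**2 = 23097636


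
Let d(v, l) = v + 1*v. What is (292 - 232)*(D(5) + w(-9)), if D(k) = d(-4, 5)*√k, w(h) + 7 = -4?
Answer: -660 - 480*√5 ≈ -1733.3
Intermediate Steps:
w(h) = -11 (w(h) = -7 - 4 = -11)
d(v, l) = 2*v (d(v, l) = v + v = 2*v)
D(k) = -8*√k (D(k) = (2*(-4))*√k = -8*√k)
(292 - 232)*(D(5) + w(-9)) = (292 - 232)*(-8*√5 - 11) = 60*(-11 - 8*√5) = -660 - 480*√5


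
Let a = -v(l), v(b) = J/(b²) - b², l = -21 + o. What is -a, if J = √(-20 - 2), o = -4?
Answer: -625 + I*√22/625 ≈ -625.0 + 0.0075047*I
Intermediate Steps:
J = I*√22 (J = √(-22) = I*√22 ≈ 4.6904*I)
l = -25 (l = -21 - 4 = -25)
v(b) = -b² + I*√22/b² (v(b) = (I*√22)/(b²) - b² = (I*√22)/b² - b² = I*√22/b² - b² = -b² + I*√22/b²)
a = 625 - I*√22/625 (a = -(-1*(-25)⁴ + I*√22)/(-25)² = -(-1*390625 + I*√22)/625 = -(-390625 + I*√22)/625 = -(-625 + I*√22/625) = 625 - I*√22/625 ≈ 625.0 - 0.0075047*I)
-a = -(625 - I*√22/625) = -625 + I*√22/625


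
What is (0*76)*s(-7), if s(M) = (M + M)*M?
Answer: 0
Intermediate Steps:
s(M) = 2*M² (s(M) = (2*M)*M = 2*M²)
(0*76)*s(-7) = (0*76)*(2*(-7)²) = 0*(2*49) = 0*98 = 0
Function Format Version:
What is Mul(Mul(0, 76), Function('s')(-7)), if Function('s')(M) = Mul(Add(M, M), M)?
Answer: 0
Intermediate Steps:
Function('s')(M) = Mul(2, Pow(M, 2)) (Function('s')(M) = Mul(Mul(2, M), M) = Mul(2, Pow(M, 2)))
Mul(Mul(0, 76), Function('s')(-7)) = Mul(Mul(0, 76), Mul(2, Pow(-7, 2))) = Mul(0, Mul(2, 49)) = Mul(0, 98) = 0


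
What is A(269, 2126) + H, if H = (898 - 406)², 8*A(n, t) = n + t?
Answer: 1938907/8 ≈ 2.4236e+5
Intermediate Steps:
A(n, t) = n/8 + t/8 (A(n, t) = (n + t)/8 = n/8 + t/8)
H = 242064 (H = 492² = 242064)
A(269, 2126) + H = ((⅛)*269 + (⅛)*2126) + 242064 = (269/8 + 1063/4) + 242064 = 2395/8 + 242064 = 1938907/8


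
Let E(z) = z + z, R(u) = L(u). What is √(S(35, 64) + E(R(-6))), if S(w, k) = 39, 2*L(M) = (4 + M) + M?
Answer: √31 ≈ 5.5678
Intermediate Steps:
L(M) = 2 + M (L(M) = ((4 + M) + M)/2 = (4 + 2*M)/2 = 2 + M)
R(u) = 2 + u
E(z) = 2*z
√(S(35, 64) + E(R(-6))) = √(39 + 2*(2 - 6)) = √(39 + 2*(-4)) = √(39 - 8) = √31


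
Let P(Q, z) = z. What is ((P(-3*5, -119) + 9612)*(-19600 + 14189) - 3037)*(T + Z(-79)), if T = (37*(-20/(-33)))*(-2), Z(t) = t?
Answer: 69982600140/11 ≈ 6.3621e+9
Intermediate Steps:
T = -1480/33 (T = (37*(-20*(-1/33)))*(-2) = (37*(20/33))*(-2) = (740/33)*(-2) = -1480/33 ≈ -44.849)
((P(-3*5, -119) + 9612)*(-19600 + 14189) - 3037)*(T + Z(-79)) = ((-119 + 9612)*(-19600 + 14189) - 3037)*(-1480/33 - 79) = (9493*(-5411) - 3037)*(-4087/33) = (-51366623 - 3037)*(-4087/33) = -51369660*(-4087/33) = 69982600140/11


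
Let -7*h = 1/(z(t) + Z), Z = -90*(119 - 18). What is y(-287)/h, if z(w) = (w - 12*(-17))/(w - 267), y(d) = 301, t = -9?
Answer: 1762178915/92 ≈ 1.9154e+7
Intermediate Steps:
z(w) = (204 + w)/(-267 + w) (z(w) = (w + 204)/(-267 + w) = (204 + w)/(-267 + w))
Z = -9090 (Z = -90*101 = -9090)
h = 92/5854415 (h = -1/(7*((204 - 9)/(-267 - 9) - 9090)) = -1/(7*(195/(-276) - 9090)) = -1/(7*(-1/276*195 - 9090)) = -1/(7*(-65/92 - 9090)) = -1/(7*(-836345/92)) = -1/7*(-92/836345) = 92/5854415 ≈ 1.5715e-5)
y(-287)/h = 301/(92/5854415) = 301*(5854415/92) = 1762178915/92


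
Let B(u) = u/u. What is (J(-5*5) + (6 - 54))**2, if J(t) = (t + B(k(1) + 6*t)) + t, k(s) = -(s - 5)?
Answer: 9409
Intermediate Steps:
k(s) = 5 - s (k(s) = -(-5 + s) = 5 - s)
B(u) = 1
J(t) = 1 + 2*t (J(t) = (t + 1) + t = (1 + t) + t = 1 + 2*t)
(J(-5*5) + (6 - 54))**2 = ((1 + 2*(-5*5)) + (6 - 54))**2 = ((1 + 2*(-25)) - 48)**2 = ((1 - 50) - 48)**2 = (-49 - 48)**2 = (-97)**2 = 9409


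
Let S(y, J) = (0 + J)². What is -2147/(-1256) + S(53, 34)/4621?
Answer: 11373223/5803976 ≈ 1.9596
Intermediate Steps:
S(y, J) = J²
-2147/(-1256) + S(53, 34)/4621 = -2147/(-1256) + 34²/4621 = -2147*(-1/1256) + 1156*(1/4621) = 2147/1256 + 1156/4621 = 11373223/5803976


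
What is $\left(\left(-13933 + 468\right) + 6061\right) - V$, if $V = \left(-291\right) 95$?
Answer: $20241$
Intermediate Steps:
$V = -27645$
$\left(\left(-13933 + 468\right) + 6061\right) - V = \left(\left(-13933 + 468\right) + 6061\right) - -27645 = \left(-13465 + 6061\right) + 27645 = -7404 + 27645 = 20241$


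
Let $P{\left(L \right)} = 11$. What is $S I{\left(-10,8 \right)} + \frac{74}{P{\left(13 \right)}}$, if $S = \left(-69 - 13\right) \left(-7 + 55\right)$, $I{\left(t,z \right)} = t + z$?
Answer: $\frac{86666}{11} \approx 7878.7$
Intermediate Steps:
$S = -3936$ ($S = \left(-82\right) 48 = -3936$)
$S I{\left(-10,8 \right)} + \frac{74}{P{\left(13 \right)}} = - 3936 \left(-10 + 8\right) + \frac{74}{11} = \left(-3936\right) \left(-2\right) + 74 \cdot \frac{1}{11} = 7872 + \frac{74}{11} = \frac{86666}{11}$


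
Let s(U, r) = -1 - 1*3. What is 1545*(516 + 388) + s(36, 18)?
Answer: 1396676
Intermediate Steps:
s(U, r) = -4 (s(U, r) = -1 - 3 = -4)
1545*(516 + 388) + s(36, 18) = 1545*(516 + 388) - 4 = 1545*904 - 4 = 1396680 - 4 = 1396676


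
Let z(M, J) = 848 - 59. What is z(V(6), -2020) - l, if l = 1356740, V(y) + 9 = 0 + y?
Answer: -1355951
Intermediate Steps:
V(y) = -9 + y (V(y) = -9 + (0 + y) = -9 + y)
z(M, J) = 789
z(V(6), -2020) - l = 789 - 1*1356740 = 789 - 1356740 = -1355951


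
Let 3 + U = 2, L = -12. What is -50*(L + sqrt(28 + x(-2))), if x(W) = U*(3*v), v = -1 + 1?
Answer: 600 - 100*sqrt(7) ≈ 335.42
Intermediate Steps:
v = 0
U = -1 (U = -3 + 2 = -1)
x(W) = 0 (x(W) = -3*0 = -1*0 = 0)
-50*(L + sqrt(28 + x(-2))) = -50*(-12 + sqrt(28 + 0)) = -50*(-12 + sqrt(28)) = -50*(-12 + 2*sqrt(7)) = 600 - 100*sqrt(7)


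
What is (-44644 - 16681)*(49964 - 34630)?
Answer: -940357550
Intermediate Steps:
(-44644 - 16681)*(49964 - 34630) = -61325*15334 = -940357550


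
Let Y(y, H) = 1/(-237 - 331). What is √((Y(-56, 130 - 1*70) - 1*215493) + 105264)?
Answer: I*√8890630366/284 ≈ 332.01*I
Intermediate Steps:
Y(y, H) = -1/568 (Y(y, H) = 1/(-568) = -1/568)
√((Y(-56, 130 - 1*70) - 1*215493) + 105264) = √((-1/568 - 1*215493) + 105264) = √((-1/568 - 215493) + 105264) = √(-122400025/568 + 105264) = √(-62610073/568) = I*√8890630366/284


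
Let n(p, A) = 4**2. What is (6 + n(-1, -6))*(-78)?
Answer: -1716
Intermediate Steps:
n(p, A) = 16
(6 + n(-1, -6))*(-78) = (6 + 16)*(-78) = 22*(-78) = -1716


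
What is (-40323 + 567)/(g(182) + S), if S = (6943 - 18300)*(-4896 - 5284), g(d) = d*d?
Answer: -3313/9637282 ≈ -0.00034377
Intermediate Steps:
g(d) = d**2
S = 115614260 (S = -11357*(-10180) = 115614260)
(-40323 + 567)/(g(182) + S) = (-40323 + 567)/(182**2 + 115614260) = -39756/(33124 + 115614260) = -39756/115647384 = -39756*1/115647384 = -3313/9637282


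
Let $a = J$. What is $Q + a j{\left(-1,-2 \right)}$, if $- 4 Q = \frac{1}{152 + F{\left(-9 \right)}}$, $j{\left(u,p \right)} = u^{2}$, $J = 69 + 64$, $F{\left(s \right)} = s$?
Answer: $\frac{76075}{572} \approx 133.0$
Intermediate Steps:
$J = 133$
$a = 133$
$Q = - \frac{1}{572}$ ($Q = - \frac{1}{4 \left(152 - 9\right)} = - \frac{1}{4 \cdot 143} = \left(- \frac{1}{4}\right) \frac{1}{143} = - \frac{1}{572} \approx -0.0017483$)
$Q + a j{\left(-1,-2 \right)} = - \frac{1}{572} + 133 \left(-1\right)^{2} = - \frac{1}{572} + 133 \cdot 1 = - \frac{1}{572} + 133 = \frac{76075}{572}$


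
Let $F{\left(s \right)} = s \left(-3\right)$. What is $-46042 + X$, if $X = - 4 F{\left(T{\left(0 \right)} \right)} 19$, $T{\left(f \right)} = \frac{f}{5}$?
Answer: $-46042$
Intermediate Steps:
$T{\left(f \right)} = \frac{f}{5}$ ($T{\left(f \right)} = f \frac{1}{5} = \frac{f}{5}$)
$F{\left(s \right)} = - 3 s$
$X = 0$ ($X = - 4 \left(- 3 \cdot \frac{1}{5} \cdot 0\right) 19 = - 4 \left(\left(-3\right) 0\right) 19 = \left(-4\right) 0 \cdot 19 = 0 \cdot 19 = 0$)
$-46042 + X = -46042 + 0 = -46042$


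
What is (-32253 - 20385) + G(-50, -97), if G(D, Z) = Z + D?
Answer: -52785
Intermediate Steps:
G(D, Z) = D + Z
(-32253 - 20385) + G(-50, -97) = (-32253 - 20385) + (-50 - 97) = -52638 - 147 = -52785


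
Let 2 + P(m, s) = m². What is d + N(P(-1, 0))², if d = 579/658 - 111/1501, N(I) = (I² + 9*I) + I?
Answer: 80796339/987658 ≈ 81.806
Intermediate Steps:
P(m, s) = -2 + m²
N(I) = I² + 10*I
d = 796041/987658 (d = 579*(1/658) - 111*1/1501 = 579/658 - 111/1501 = 796041/987658 ≈ 0.80599)
d + N(P(-1, 0))² = 796041/987658 + ((-2 + (-1)²)*(10 + (-2 + (-1)²)))² = 796041/987658 + ((-2 + 1)*(10 + (-2 + 1)))² = 796041/987658 + (-(10 - 1))² = 796041/987658 + (-1*9)² = 796041/987658 + (-9)² = 796041/987658 + 81 = 80796339/987658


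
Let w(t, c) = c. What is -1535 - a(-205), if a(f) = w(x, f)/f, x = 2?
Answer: -1536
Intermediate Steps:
a(f) = 1 (a(f) = f/f = 1)
-1535 - a(-205) = -1535 - 1*1 = -1535 - 1 = -1536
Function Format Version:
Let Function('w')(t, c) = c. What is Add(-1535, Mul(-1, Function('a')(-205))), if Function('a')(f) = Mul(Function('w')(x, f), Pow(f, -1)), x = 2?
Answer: -1536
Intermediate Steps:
Function('a')(f) = 1 (Function('a')(f) = Mul(f, Pow(f, -1)) = 1)
Add(-1535, Mul(-1, Function('a')(-205))) = Add(-1535, Mul(-1, 1)) = Add(-1535, -1) = -1536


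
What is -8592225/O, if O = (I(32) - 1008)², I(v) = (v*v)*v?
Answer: -343689/40347904 ≈ -0.0085181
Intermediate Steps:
I(v) = v³ (I(v) = v²*v = v³)
O = 1008697600 (O = (32³ - 1008)² = (32768 - 1008)² = 31760² = 1008697600)
-8592225/O = -8592225/1008697600 = -8592225*1/1008697600 = -343689/40347904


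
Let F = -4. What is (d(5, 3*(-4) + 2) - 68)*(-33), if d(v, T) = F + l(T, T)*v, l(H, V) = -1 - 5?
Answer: 3366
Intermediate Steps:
l(H, V) = -6
d(v, T) = -4 - 6*v
(d(5, 3*(-4) + 2) - 68)*(-33) = ((-4 - 6*5) - 68)*(-33) = ((-4 - 30) - 68)*(-33) = (-34 - 68)*(-33) = -102*(-33) = 3366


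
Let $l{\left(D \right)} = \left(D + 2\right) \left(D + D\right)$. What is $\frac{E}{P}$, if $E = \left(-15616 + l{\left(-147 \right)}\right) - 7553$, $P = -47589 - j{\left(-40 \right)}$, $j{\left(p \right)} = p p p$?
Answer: $\frac{19461}{16411} \approx 1.1859$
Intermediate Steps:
$l{\left(D \right)} = 2 D \left(2 + D\right)$ ($l{\left(D \right)} = \left(2 + D\right) 2 D = 2 D \left(2 + D\right)$)
$j{\left(p \right)} = p^{3}$ ($j{\left(p \right)} = p^{2} p = p^{3}$)
$P = 16411$ ($P = -47589 - \left(-40\right)^{3} = -47589 - -64000 = -47589 + 64000 = 16411$)
$E = 19461$ ($E = \left(-15616 + 2 \left(-147\right) \left(2 - 147\right)\right) - 7553 = \left(-15616 + 2 \left(-147\right) \left(-145\right)\right) - 7553 = \left(-15616 + 42630\right) - 7553 = 27014 - 7553 = 19461$)
$\frac{E}{P} = \frac{19461}{16411}$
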